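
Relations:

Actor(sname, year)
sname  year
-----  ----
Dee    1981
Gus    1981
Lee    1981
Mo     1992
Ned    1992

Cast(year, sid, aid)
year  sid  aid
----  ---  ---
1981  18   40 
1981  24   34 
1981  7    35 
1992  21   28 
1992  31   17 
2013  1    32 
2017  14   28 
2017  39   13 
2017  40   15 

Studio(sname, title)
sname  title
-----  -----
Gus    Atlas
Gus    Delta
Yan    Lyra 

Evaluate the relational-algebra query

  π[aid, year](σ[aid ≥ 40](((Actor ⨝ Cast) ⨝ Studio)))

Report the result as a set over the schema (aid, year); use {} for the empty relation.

{(40, 1981)}

Actor ⋈ Cast (natural join on year): {(Dee, 1981, 18, 40), (Dee, 1981, 24, 34), (Dee, 1981, 7, 35), (Gus, 1981, 18, 40), (Gus, 1981, 24, 34), (Gus, 1981, 7, 35), (Lee, 1981, 18, 40), (Lee, 1981, 24, 34), (Lee, 1981, 7, 35), (Mo, 1992, 21, 28), (Mo, 1992, 31, 17), (Ned, 1992, 21, 28), (Ned, 1992, 31, 17)}
(Actor ⨝ Cast) ⋈ Studio (natural join on sname): {(Gus, 1981, 18, 40, Atlas), (Gus, 1981, 18, 40, Delta), (Gus, 1981, 24, 34, Atlas), (Gus, 1981, 24, 34, Delta), (Gus, 1981, 7, 35, Atlas), (Gus, 1981, 7, 35, Delta)}
σ[aid ≥ 40]: keep tuples satisfying aid ≥ 40 → {(Gus, 1981, 18, 40, Atlas), (Gus, 1981, 18, 40, Delta)}
Keep only column(s) aid, year (1 duplicate(s) eliminated): {(40, 1981)}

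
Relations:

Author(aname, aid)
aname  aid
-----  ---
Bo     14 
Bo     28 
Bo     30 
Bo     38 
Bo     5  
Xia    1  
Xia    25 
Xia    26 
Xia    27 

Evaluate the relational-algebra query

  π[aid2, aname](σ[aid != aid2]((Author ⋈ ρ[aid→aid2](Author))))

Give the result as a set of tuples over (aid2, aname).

{(1, Xia), (14, Bo), (25, Xia), (26, Xia), (27, Xia), (28, Bo), (30, Bo), (38, Bo), (5, Bo)}

ρ[aid→aid2]: schema becomes (aname, aid2); tuples unchanged.
Natural join on aname: {(Bo, 14, 14), (Bo, 14, 28), (Bo, 14, 30), (Bo, 14, 38), (Bo, 14, 5), (Bo, 28, 14), (Bo, 28, 28), (Bo, 28, 30), (Bo, 28, 38), (Bo, 28, 5), (Bo, 30, 14), (Bo, 30, 28), (Bo, 30, 30), (Bo, 30, 38), (Bo, 30, 5), (Bo, 38, 14), (Bo, 38, 28), (Bo, 38, 30), (Bo, 38, 38), (Bo, 38, 5), (Bo, 5, 14), (Bo, 5, 28), (Bo, 5, 30), (Bo, 5, 38), (Bo, 5, 5), (Xia, 1, 1), (Xia, 1, 25), (Xia, 1, 26), (Xia, 1, 27), (Xia, 25, 1), (Xia, 25, 25), (Xia, 25, 26), (Xia, 25, 27), (Xia, 26, 1), (Xia, 26, 25), (Xia, 26, 26), (Xia, 26, 27), (Xia, 27, 1), (Xia, 27, 25), (Xia, 27, 26), (Xia, 27, 27)}
Apply σ_{aid != aid2}; surviving tuples: {(Bo, 14, 28), (Bo, 14, 30), (Bo, 14, 38), (Bo, 14, 5), (Bo, 28, 14), (Bo, 28, 30), (Bo, 28, 38), (Bo, 28, 5), (Bo, 30, 14), (Bo, 30, 28), (Bo, 30, 38), (Bo, 30, 5), (Bo, 38, 14), (Bo, 38, 28), (Bo, 38, 30), (Bo, 38, 5), (Bo, 5, 14), (Bo, 5, 28), (Bo, 5, 30), (Bo, 5, 38), (Xia, 1, 25), (Xia, 1, 26), (Xia, 1, 27), (Xia, 25, 1), (Xia, 25, 26), (Xia, 25, 27), (Xia, 26, 1), (Xia, 26, 25), (Xia, 26, 27), (Xia, 27, 1), (Xia, 27, 25), (Xia, 27, 26)}
π_{aid2, aname} gives {(1, Xia), (14, Bo), (25, Xia), (26, Xia), (27, Xia), (28, Bo), (30, Bo), (38, Bo), (5, Bo)} (23 duplicate(s) eliminated).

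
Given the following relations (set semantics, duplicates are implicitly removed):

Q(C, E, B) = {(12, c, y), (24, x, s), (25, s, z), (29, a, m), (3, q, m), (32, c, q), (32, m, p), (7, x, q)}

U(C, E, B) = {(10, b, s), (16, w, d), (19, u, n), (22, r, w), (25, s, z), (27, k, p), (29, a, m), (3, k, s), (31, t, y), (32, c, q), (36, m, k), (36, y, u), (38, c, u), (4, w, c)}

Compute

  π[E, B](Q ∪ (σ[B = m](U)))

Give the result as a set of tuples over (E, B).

{(a, m), (c, q), (c, y), (m, p), (q, m), (s, z), (x, q), (x, s)}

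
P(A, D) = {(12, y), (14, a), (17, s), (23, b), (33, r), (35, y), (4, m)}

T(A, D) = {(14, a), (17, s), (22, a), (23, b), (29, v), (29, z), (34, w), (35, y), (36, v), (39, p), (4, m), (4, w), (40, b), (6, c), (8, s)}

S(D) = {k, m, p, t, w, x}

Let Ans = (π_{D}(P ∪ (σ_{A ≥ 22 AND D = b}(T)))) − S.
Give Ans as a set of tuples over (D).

Apply σ_{A ≥ 22 AND D = b}; surviving tuples: {(23, b), (40, b)}
Taking the union: {(12, y), (14, a), (17, s), (23, b), (33, r), (35, y), (4, m), (40, b)}
π[D]: project onto (D) (2 duplicate(s) eliminated) → {a, b, m, r, s, y}
Taking the difference: {a, b, r, s, y}

{a, b, r, s, y}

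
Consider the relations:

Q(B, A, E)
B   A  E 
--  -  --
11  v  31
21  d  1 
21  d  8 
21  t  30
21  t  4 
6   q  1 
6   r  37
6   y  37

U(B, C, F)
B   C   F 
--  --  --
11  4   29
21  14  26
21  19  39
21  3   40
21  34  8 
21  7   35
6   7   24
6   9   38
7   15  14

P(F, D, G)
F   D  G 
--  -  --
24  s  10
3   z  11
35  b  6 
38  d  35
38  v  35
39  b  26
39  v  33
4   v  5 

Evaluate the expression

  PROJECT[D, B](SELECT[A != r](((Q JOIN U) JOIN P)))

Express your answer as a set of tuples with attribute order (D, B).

Q ⋈ U (natural join on B): {(11, v, 31, 4, 29), (21, d, 1, 14, 26), (21, d, 1, 19, 39), (21, d, 1, 3, 40), (21, d, 1, 34, 8), (21, d, 1, 7, 35), (21, d, 8, 14, 26), (21, d, 8, 19, 39), (21, d, 8, 3, 40), (21, d, 8, 34, 8), (21, d, 8, 7, 35), (21, t, 30, 14, 26), (21, t, 30, 19, 39), (21, t, 30, 3, 40), (21, t, 30, 34, 8), (21, t, 30, 7, 35), (21, t, 4, 14, 26), (21, t, 4, 19, 39), (21, t, 4, 3, 40), (21, t, 4, 34, 8), (21, t, 4, 7, 35), (6, q, 1, 7, 24), (6, q, 1, 9, 38), (6, r, 37, 7, 24), (6, r, 37, 9, 38), (6, y, 37, 7, 24), (6, y, 37, 9, 38)}
(Q JOIN U) ⋈ P (natural join on F): {(21, d, 1, 19, 39, b, 26), (21, d, 1, 19, 39, v, 33), (21, d, 1, 7, 35, b, 6), (21, d, 8, 19, 39, b, 26), (21, d, 8, 19, 39, v, 33), (21, d, 8, 7, 35, b, 6), (21, t, 30, 19, 39, b, 26), (21, t, 30, 19, 39, v, 33), (21, t, 30, 7, 35, b, 6), (21, t, 4, 19, 39, b, 26), (21, t, 4, 19, 39, v, 33), (21, t, 4, 7, 35, b, 6), (6, q, 1, 7, 24, s, 10), (6, q, 1, 9, 38, d, 35), (6, q, 1, 9, 38, v, 35), (6, r, 37, 7, 24, s, 10), (6, r, 37, 9, 38, d, 35), (6, r, 37, 9, 38, v, 35), (6, y, 37, 7, 24, s, 10), (6, y, 37, 9, 38, d, 35), (6, y, 37, 9, 38, v, 35)}
σ[A != r]: keep tuples satisfying A != r → {(21, d, 1, 19, 39, b, 26), (21, d, 1, 19, 39, v, 33), (21, d, 1, 7, 35, b, 6), (21, d, 8, 19, 39, b, 26), (21, d, 8, 19, 39, v, 33), (21, d, 8, 7, 35, b, 6), (21, t, 30, 19, 39, b, 26), (21, t, 30, 19, 39, v, 33), (21, t, 30, 7, 35, b, 6), (21, t, 4, 19, 39, b, 26), (21, t, 4, 19, 39, v, 33), (21, t, 4, 7, 35, b, 6), (6, q, 1, 7, 24, s, 10), (6, q, 1, 9, 38, d, 35), (6, q, 1, 9, 38, v, 35), (6, y, 37, 7, 24, s, 10), (6, y, 37, 9, 38, d, 35), (6, y, 37, 9, 38, v, 35)}
Projecting to D, B (13 duplicate(s) eliminated): {(b, 21), (d, 6), (s, 6), (v, 21), (v, 6)}

{(b, 21), (d, 6), (s, 6), (v, 21), (v, 6)}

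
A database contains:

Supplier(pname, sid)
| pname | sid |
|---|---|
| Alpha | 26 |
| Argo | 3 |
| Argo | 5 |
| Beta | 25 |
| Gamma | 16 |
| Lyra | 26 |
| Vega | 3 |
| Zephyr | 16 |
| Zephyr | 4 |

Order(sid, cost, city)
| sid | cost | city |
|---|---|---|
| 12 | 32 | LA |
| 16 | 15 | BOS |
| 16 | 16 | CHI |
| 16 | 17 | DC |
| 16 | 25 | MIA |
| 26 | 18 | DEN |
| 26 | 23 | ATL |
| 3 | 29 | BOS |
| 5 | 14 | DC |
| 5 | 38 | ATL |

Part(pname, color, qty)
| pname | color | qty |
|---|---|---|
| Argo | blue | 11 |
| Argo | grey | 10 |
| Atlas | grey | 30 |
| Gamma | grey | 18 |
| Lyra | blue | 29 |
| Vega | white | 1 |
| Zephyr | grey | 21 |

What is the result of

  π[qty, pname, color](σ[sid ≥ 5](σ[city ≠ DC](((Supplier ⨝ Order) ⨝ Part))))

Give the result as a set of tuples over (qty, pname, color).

Natural join on sid: {(Alpha, 26, 18, DEN), (Alpha, 26, 23, ATL), (Argo, 3, 29, BOS), (Argo, 5, 14, DC), (Argo, 5, 38, ATL), (Gamma, 16, 15, BOS), (Gamma, 16, 16, CHI), (Gamma, 16, 17, DC), (Gamma, 16, 25, MIA), (Lyra, 26, 18, DEN), (Lyra, 26, 23, ATL), (Vega, 3, 29, BOS), (Zephyr, 16, 15, BOS), (Zephyr, 16, 16, CHI), (Zephyr, 16, 17, DC), (Zephyr, 16, 25, MIA)}
Natural join on pname: {(Argo, 3, 29, BOS, blue, 11), (Argo, 3, 29, BOS, grey, 10), (Argo, 5, 14, DC, blue, 11), (Argo, 5, 14, DC, grey, 10), (Argo, 5, 38, ATL, blue, 11), (Argo, 5, 38, ATL, grey, 10), (Gamma, 16, 15, BOS, grey, 18), (Gamma, 16, 16, CHI, grey, 18), (Gamma, 16, 17, DC, grey, 18), (Gamma, 16, 25, MIA, grey, 18), (Lyra, 26, 18, DEN, blue, 29), (Lyra, 26, 23, ATL, blue, 29), (Vega, 3, 29, BOS, white, 1), (Zephyr, 16, 15, BOS, grey, 21), (Zephyr, 16, 16, CHI, grey, 21), (Zephyr, 16, 17, DC, grey, 21), (Zephyr, 16, 25, MIA, grey, 21)}
Apply σ_{city ≠ DC}; surviving tuples: {(Argo, 3, 29, BOS, blue, 11), (Argo, 3, 29, BOS, grey, 10), (Argo, 5, 38, ATL, blue, 11), (Argo, 5, 38, ATL, grey, 10), (Gamma, 16, 15, BOS, grey, 18), (Gamma, 16, 16, CHI, grey, 18), (Gamma, 16, 25, MIA, grey, 18), (Lyra, 26, 18, DEN, blue, 29), (Lyra, 26, 23, ATL, blue, 29), (Vega, 3, 29, BOS, white, 1), (Zephyr, 16, 15, BOS, grey, 21), (Zephyr, 16, 16, CHI, grey, 21), (Zephyr, 16, 25, MIA, grey, 21)}
Apply σ_{sid ≥ 5}; surviving tuples: {(Argo, 5, 38, ATL, blue, 11), (Argo, 5, 38, ATL, grey, 10), (Gamma, 16, 15, BOS, grey, 18), (Gamma, 16, 16, CHI, grey, 18), (Gamma, 16, 25, MIA, grey, 18), (Lyra, 26, 18, DEN, blue, 29), (Lyra, 26, 23, ATL, blue, 29), (Zephyr, 16, 15, BOS, grey, 21), (Zephyr, 16, 16, CHI, grey, 21), (Zephyr, 16, 25, MIA, grey, 21)}
Projecting to qty, pname, color (5 duplicate(s) eliminated): {(10, Argo, grey), (11, Argo, blue), (18, Gamma, grey), (21, Zephyr, grey), (29, Lyra, blue)}

{(10, Argo, grey), (11, Argo, blue), (18, Gamma, grey), (21, Zephyr, grey), (29, Lyra, blue)}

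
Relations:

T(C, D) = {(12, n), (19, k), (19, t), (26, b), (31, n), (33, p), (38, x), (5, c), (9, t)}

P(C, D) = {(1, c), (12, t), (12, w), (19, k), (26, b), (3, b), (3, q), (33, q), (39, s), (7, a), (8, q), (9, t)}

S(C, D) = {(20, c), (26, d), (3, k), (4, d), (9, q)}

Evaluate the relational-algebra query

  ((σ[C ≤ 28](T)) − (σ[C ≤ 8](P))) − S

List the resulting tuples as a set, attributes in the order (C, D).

Apply σ_{C ≤ 28}; surviving tuples: {(12, n), (19, k), (19, t), (26, b), (5, c), (9, t)}
Apply σ_{C ≤ 8}; surviving tuples: {(1, c), (3, b), (3, q), (7, a), (8, q)}
Taking the difference: {(12, n), (19, k), (19, t), (26, b), (5, c), (9, t)}
Taking the difference: {(12, n), (19, k), (19, t), (26, b), (5, c), (9, t)}

{(12, n), (19, k), (19, t), (26, b), (5, c), (9, t)}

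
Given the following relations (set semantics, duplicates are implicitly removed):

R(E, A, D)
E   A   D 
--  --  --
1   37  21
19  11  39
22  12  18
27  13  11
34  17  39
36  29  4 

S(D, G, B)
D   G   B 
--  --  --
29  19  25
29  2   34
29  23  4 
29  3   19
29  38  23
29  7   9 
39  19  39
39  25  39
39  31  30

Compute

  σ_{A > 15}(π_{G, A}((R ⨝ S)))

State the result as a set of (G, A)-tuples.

Natural join on D: {(19, 11, 39, 19, 39), (19, 11, 39, 25, 39), (19, 11, 39, 31, 30), (34, 17, 39, 19, 39), (34, 17, 39, 25, 39), (34, 17, 39, 31, 30)}
Projecting to G, A: {(19, 11), (19, 17), (25, 11), (25, 17), (31, 11), (31, 17)}
Filtering on A > 15 leaves {(19, 17), (25, 17), (31, 17)}.

{(19, 17), (25, 17), (31, 17)}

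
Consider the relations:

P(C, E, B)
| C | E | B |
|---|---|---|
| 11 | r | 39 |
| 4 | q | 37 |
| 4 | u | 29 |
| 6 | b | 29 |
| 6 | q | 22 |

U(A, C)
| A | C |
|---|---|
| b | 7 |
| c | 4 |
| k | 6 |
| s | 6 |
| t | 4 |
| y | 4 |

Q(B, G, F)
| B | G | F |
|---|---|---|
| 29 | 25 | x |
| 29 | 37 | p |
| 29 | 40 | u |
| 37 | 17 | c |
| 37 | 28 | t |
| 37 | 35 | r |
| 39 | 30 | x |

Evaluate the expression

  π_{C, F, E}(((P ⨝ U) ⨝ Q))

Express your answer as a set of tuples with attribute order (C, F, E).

Natural join on C: {(4, q, 37, c), (4, q, 37, t), (4, q, 37, y), (4, u, 29, c), (4, u, 29, t), (4, u, 29, y), (6, b, 29, k), (6, b, 29, s), (6, q, 22, k), (6, q, 22, s)}
Natural join on B: {(4, q, 37, c, 17, c), (4, q, 37, c, 28, t), (4, q, 37, c, 35, r), (4, q, 37, t, 17, c), (4, q, 37, t, 28, t), (4, q, 37, t, 35, r), (4, q, 37, y, 17, c), (4, q, 37, y, 28, t), (4, q, 37, y, 35, r), (4, u, 29, c, 25, x), (4, u, 29, c, 37, p), (4, u, 29, c, 40, u), (4, u, 29, t, 25, x), (4, u, 29, t, 37, p), (4, u, 29, t, 40, u), (4, u, 29, y, 25, x), (4, u, 29, y, 37, p), (4, u, 29, y, 40, u), (6, b, 29, k, 25, x), (6, b, 29, k, 37, p), (6, b, 29, k, 40, u), (6, b, 29, s, 25, x), (6, b, 29, s, 37, p), (6, b, 29, s, 40, u)}
Projecting to C, F, E (15 duplicate(s) eliminated): {(4, c, q), (4, p, u), (4, r, q), (4, t, q), (4, u, u), (4, x, u), (6, p, b), (6, u, b), (6, x, b)}

{(4, c, q), (4, p, u), (4, r, q), (4, t, q), (4, u, u), (4, x, u), (6, p, b), (6, u, b), (6, x, b)}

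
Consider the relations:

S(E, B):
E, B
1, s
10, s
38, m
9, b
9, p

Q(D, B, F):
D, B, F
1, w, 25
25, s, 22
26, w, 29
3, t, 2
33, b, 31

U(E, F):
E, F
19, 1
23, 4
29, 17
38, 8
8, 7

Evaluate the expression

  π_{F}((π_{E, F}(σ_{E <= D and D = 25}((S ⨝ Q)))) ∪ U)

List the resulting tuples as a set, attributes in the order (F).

{1, 17, 22, 4, 7, 8}

Joining S and Q on B yields {(1, s, 25, 22), (10, s, 25, 22), (9, b, 33, 31)}.
σ[E <= D and D = 25]: keep tuples satisfying E <= D and D = 25 → {(1, s, 25, 22), (10, s, 25, 22)}
Projecting to E, F: {(1, 22), (10, 22)}
Taking the union: {(1, 22), (10, 22), (19, 1), (23, 4), (29, 17), (38, 8), (8, 7)}
Projecting to F (1 duplicate(s) eliminated): {1, 17, 22, 4, 7, 8}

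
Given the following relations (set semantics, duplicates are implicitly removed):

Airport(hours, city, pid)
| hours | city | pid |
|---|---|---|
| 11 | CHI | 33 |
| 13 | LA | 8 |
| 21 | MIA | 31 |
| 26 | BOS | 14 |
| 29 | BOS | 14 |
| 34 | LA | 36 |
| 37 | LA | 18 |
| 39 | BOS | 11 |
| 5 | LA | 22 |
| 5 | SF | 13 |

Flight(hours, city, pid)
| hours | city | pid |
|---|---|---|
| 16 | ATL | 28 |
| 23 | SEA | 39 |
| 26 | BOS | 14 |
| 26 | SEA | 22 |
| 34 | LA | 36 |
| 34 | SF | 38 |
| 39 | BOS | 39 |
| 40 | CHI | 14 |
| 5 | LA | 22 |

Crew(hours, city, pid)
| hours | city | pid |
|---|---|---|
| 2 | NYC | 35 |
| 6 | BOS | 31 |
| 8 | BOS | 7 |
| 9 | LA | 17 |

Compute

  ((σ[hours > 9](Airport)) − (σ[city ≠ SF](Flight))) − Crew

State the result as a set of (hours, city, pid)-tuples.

{(11, CHI, 33), (13, LA, 8), (21, MIA, 31), (29, BOS, 14), (37, LA, 18), (39, BOS, 11)}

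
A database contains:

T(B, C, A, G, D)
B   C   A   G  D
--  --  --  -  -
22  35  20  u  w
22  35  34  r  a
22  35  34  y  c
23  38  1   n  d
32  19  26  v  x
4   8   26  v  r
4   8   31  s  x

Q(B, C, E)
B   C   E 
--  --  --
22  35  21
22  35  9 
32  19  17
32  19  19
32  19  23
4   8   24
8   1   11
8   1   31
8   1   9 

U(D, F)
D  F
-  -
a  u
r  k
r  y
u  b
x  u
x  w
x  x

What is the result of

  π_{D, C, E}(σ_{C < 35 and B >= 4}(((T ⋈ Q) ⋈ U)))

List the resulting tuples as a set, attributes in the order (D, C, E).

{(r, 8, 24), (x, 19, 17), (x, 19, 19), (x, 19, 23), (x, 8, 24)}

Natural join on B, C: {(22, 35, 20, u, w, 21), (22, 35, 20, u, w, 9), (22, 35, 34, r, a, 21), (22, 35, 34, r, a, 9), (22, 35, 34, y, c, 21), (22, 35, 34, y, c, 9), (32, 19, 26, v, x, 17), (32, 19, 26, v, x, 19), (32, 19, 26, v, x, 23), (4, 8, 26, v, r, 24), (4, 8, 31, s, x, 24)}
Natural join on D: {(22, 35, 34, r, a, 21, u), (22, 35, 34, r, a, 9, u), (32, 19, 26, v, x, 17, u), (32, 19, 26, v, x, 17, w), (32, 19, 26, v, x, 17, x), (32, 19, 26, v, x, 19, u), (32, 19, 26, v, x, 19, w), (32, 19, 26, v, x, 19, x), (32, 19, 26, v, x, 23, u), (32, 19, 26, v, x, 23, w), (32, 19, 26, v, x, 23, x), (4, 8, 26, v, r, 24, k), (4, 8, 26, v, r, 24, y), (4, 8, 31, s, x, 24, u), (4, 8, 31, s, x, 24, w), (4, 8, 31, s, x, 24, x)}
Selection C < 35 and B >= 4: {(32, 19, 26, v, x, 17, u), (32, 19, 26, v, x, 17, w), (32, 19, 26, v, x, 17, x), (32, 19, 26, v, x, 19, u), (32, 19, 26, v, x, 19, w), (32, 19, 26, v, x, 19, x), (32, 19, 26, v, x, 23, u), (32, 19, 26, v, x, 23, w), (32, 19, 26, v, x, 23, x), (4, 8, 26, v, r, 24, k), (4, 8, 26, v, r, 24, y), (4, 8, 31, s, x, 24, u), (4, 8, 31, s, x, 24, w), (4, 8, 31, s, x, 24, x)}
π[D, C, E]: project onto (D, C, E) (9 duplicate(s) eliminated) → {(r, 8, 24), (x, 19, 17), (x, 19, 19), (x, 19, 23), (x, 8, 24)}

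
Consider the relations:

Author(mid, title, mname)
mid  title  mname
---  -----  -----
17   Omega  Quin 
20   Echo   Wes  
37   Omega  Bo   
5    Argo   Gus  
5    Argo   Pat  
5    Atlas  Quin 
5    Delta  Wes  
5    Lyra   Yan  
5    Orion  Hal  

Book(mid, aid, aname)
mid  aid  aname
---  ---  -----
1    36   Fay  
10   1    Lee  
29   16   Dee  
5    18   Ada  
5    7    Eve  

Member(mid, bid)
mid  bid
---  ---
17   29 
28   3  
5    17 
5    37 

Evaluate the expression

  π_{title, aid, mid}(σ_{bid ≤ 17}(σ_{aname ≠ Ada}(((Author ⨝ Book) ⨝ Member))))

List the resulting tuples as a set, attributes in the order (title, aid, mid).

{(Argo, 7, 5), (Atlas, 7, 5), (Delta, 7, 5), (Lyra, 7, 5), (Orion, 7, 5)}

Author ⋈ Book (natural join on mid): {(5, Argo, Gus, 18, Ada), (5, Argo, Gus, 7, Eve), (5, Argo, Pat, 18, Ada), (5, Argo, Pat, 7, Eve), (5, Atlas, Quin, 18, Ada), (5, Atlas, Quin, 7, Eve), (5, Delta, Wes, 18, Ada), (5, Delta, Wes, 7, Eve), (5, Lyra, Yan, 18, Ada), (5, Lyra, Yan, 7, Eve), (5, Orion, Hal, 18, Ada), (5, Orion, Hal, 7, Eve)}
(Author ⨝ Book) ⋈ Member (natural join on mid): {(5, Argo, Gus, 18, Ada, 17), (5, Argo, Gus, 18, Ada, 37), (5, Argo, Gus, 7, Eve, 17), (5, Argo, Gus, 7, Eve, 37), (5, Argo, Pat, 18, Ada, 17), (5, Argo, Pat, 18, Ada, 37), (5, Argo, Pat, 7, Eve, 17), (5, Argo, Pat, 7, Eve, 37), (5, Atlas, Quin, 18, Ada, 17), (5, Atlas, Quin, 18, Ada, 37), (5, Atlas, Quin, 7, Eve, 17), (5, Atlas, Quin, 7, Eve, 37), (5, Delta, Wes, 18, Ada, 17), (5, Delta, Wes, 18, Ada, 37), (5, Delta, Wes, 7, Eve, 17), (5, Delta, Wes, 7, Eve, 37), (5, Lyra, Yan, 18, Ada, 17), (5, Lyra, Yan, 18, Ada, 37), (5, Lyra, Yan, 7, Eve, 17), (5, Lyra, Yan, 7, Eve, 37), (5, Orion, Hal, 18, Ada, 17), (5, Orion, Hal, 18, Ada, 37), (5, Orion, Hal, 7, Eve, 17), (5, Orion, Hal, 7, Eve, 37)}
Apply σ_{aname ≠ Ada}; surviving tuples: {(5, Argo, Gus, 7, Eve, 17), (5, Argo, Gus, 7, Eve, 37), (5, Argo, Pat, 7, Eve, 17), (5, Argo, Pat, 7, Eve, 37), (5, Atlas, Quin, 7, Eve, 17), (5, Atlas, Quin, 7, Eve, 37), (5, Delta, Wes, 7, Eve, 17), (5, Delta, Wes, 7, Eve, 37), (5, Lyra, Yan, 7, Eve, 17), (5, Lyra, Yan, 7, Eve, 37), (5, Orion, Hal, 7, Eve, 17), (5, Orion, Hal, 7, Eve, 37)}
Apply σ_{bid ≤ 17}; surviving tuples: {(5, Argo, Gus, 7, Eve, 17), (5, Argo, Pat, 7, Eve, 17), (5, Atlas, Quin, 7, Eve, 17), (5, Delta, Wes, 7, Eve, 17), (5, Lyra, Yan, 7, Eve, 17), (5, Orion, Hal, 7, Eve, 17)}
π[title, aid, mid]: project onto (title, aid, mid) (1 duplicate(s) eliminated) → {(Argo, 7, 5), (Atlas, 7, 5), (Delta, 7, 5), (Lyra, 7, 5), (Orion, 7, 5)}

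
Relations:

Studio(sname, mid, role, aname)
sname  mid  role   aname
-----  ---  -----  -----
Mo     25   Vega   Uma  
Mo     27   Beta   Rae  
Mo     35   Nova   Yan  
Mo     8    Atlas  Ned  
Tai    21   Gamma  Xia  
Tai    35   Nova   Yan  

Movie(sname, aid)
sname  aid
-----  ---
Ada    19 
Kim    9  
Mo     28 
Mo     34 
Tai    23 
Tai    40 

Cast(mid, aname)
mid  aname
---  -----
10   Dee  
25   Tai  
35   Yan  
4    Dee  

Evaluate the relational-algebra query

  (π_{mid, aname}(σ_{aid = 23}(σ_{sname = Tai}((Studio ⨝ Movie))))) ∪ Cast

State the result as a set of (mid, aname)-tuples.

{(10, Dee), (21, Xia), (25, Tai), (35, Yan), (4, Dee)}

Joining Studio and Movie on sname yields {(Mo, 25, Vega, Uma, 28), (Mo, 25, Vega, Uma, 34), (Mo, 27, Beta, Rae, 28), (Mo, 27, Beta, Rae, 34), (Mo, 35, Nova, Yan, 28), (Mo, 35, Nova, Yan, 34), (Mo, 8, Atlas, Ned, 28), (Mo, 8, Atlas, Ned, 34), (Tai, 21, Gamma, Xia, 23), (Tai, 21, Gamma, Xia, 40), (Tai, 35, Nova, Yan, 23), (Tai, 35, Nova, Yan, 40)}.
σ[sname = Tai]: keep tuples satisfying sname = Tai → {(Tai, 21, Gamma, Xia, 23), (Tai, 21, Gamma, Xia, 40), (Tai, 35, Nova, Yan, 23), (Tai, 35, Nova, Yan, 40)}
σ[aid = 23]: keep tuples satisfying aid = 23 → {(Tai, 21, Gamma, Xia, 23), (Tai, 35, Nova, Yan, 23)}
Keep only column(s) mid, aname: {(21, Xia), (35, Yan)}
Taking the union: {(10, Dee), (21, Xia), (25, Tai), (35, Yan), (4, Dee)}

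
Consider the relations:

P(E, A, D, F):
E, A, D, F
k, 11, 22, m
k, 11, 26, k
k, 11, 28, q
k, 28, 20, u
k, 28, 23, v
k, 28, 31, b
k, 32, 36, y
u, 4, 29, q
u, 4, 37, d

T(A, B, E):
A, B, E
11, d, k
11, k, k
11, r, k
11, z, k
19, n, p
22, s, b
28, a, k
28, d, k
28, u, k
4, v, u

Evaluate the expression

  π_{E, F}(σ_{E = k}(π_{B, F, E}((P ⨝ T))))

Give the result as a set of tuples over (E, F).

{(k, b), (k, k), (k, m), (k, q), (k, u), (k, v)}

Joining P and T on E, A yields {(k, 11, 22, m, d), (k, 11, 22, m, k), (k, 11, 22, m, r), (k, 11, 22, m, z), (k, 11, 26, k, d), (k, 11, 26, k, k), (k, 11, 26, k, r), (k, 11, 26, k, z), (k, 11, 28, q, d), (k, 11, 28, q, k), (k, 11, 28, q, r), (k, 11, 28, q, z), (k, 28, 20, u, a), (k, 28, 20, u, d), (k, 28, 20, u, u), (k, 28, 23, v, a), (k, 28, 23, v, d), (k, 28, 23, v, u), (k, 28, 31, b, a), (k, 28, 31, b, d), (k, 28, 31, b, u), (u, 4, 29, q, v), (u, 4, 37, d, v)}.
π_{B, F, E} gives {(a, b, k), (a, u, k), (a, v, k), (d, b, k), (d, k, k), (d, m, k), (d, q, k), (d, u, k), (d, v, k), (k, k, k), (k, m, k), (k, q, k), (r, k, k), (r, m, k), (r, q, k), (u, b, k), (u, u, k), (u, v, k), (v, d, u), (v, q, u), (z, k, k), (z, m, k), (z, q, k)}.
σ[E = k]: keep tuples satisfying E = k → {(a, b, k), (a, u, k), (a, v, k), (d, b, k), (d, k, k), (d, m, k), (d, q, k), (d, u, k), (d, v, k), (k, k, k), (k, m, k), (k, q, k), (r, k, k), (r, m, k), (r, q, k), (u, b, k), (u, u, k), (u, v, k), (z, k, k), (z, m, k), (z, q, k)}
π_{E, F} gives {(k, b), (k, k), (k, m), (k, q), (k, u), (k, v)} (15 duplicate(s) eliminated).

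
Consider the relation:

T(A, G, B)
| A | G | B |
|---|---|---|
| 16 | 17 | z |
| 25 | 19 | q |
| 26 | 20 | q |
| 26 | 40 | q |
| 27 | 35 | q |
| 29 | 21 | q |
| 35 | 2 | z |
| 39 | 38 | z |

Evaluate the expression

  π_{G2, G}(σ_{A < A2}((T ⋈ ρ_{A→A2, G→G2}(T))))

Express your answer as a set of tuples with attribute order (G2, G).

ρ[A→A2, G→G2]: schema becomes (A2, G2, B); tuples unchanged.
T ⋈ ρ_{A→A2, G→G2}(T) (natural join on B): {(16, 17, z, 16, 17), (16, 17, z, 35, 2), (16, 17, z, 39, 38), (25, 19, q, 25, 19), (25, 19, q, 26, 20), (25, 19, q, 26, 40), (25, 19, q, 27, 35), (25, 19, q, 29, 21), (26, 20, q, 25, 19), (26, 20, q, 26, 20), (26, 20, q, 26, 40), (26, 20, q, 27, 35), (26, 20, q, 29, 21), (26, 40, q, 25, 19), (26, 40, q, 26, 20), (26, 40, q, 26, 40), (26, 40, q, 27, 35), (26, 40, q, 29, 21), (27, 35, q, 25, 19), (27, 35, q, 26, 20), (27, 35, q, 26, 40), (27, 35, q, 27, 35), (27, 35, q, 29, 21), (29, 21, q, 25, 19), (29, 21, q, 26, 20), (29, 21, q, 26, 40), (29, 21, q, 27, 35), (29, 21, q, 29, 21), (35, 2, z, 16, 17), (35, 2, z, 35, 2), (35, 2, z, 39, 38), (39, 38, z, 16, 17), (39, 38, z, 35, 2), (39, 38, z, 39, 38)}
Filtering on A < A2 leaves {(16, 17, z, 35, 2), (16, 17, z, 39, 38), (25, 19, q, 26, 20), (25, 19, q, 26, 40), (25, 19, q, 27, 35), (25, 19, q, 29, 21), (26, 20, q, 27, 35), (26, 20, q, 29, 21), (26, 40, q, 27, 35), (26, 40, q, 29, 21), (27, 35, q, 29, 21), (35, 2, z, 39, 38)}.
Keep only column(s) G2, G: {(2, 17), (20, 19), (21, 19), (21, 20), (21, 35), (21, 40), (35, 19), (35, 20), (35, 40), (38, 17), (38, 2), (40, 19)}

{(2, 17), (20, 19), (21, 19), (21, 20), (21, 35), (21, 40), (35, 19), (35, 20), (35, 40), (38, 17), (38, 2), (40, 19)}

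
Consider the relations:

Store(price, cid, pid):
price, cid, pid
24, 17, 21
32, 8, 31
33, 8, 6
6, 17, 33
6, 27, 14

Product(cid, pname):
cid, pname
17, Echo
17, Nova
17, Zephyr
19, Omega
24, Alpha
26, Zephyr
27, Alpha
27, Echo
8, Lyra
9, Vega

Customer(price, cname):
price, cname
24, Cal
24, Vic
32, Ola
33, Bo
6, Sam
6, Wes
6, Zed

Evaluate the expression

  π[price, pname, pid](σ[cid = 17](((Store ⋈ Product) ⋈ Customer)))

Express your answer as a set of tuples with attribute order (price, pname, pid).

Joining Store and Product on cid yields {(24, 17, 21, Echo), (24, 17, 21, Nova), (24, 17, 21, Zephyr), (32, 8, 31, Lyra), (33, 8, 6, Lyra), (6, 17, 33, Echo), (6, 17, 33, Nova), (6, 17, 33, Zephyr), (6, 27, 14, Alpha), (6, 27, 14, Echo)}.
Joining (Store ⋈ Product) and Customer on price yields {(24, 17, 21, Echo, Cal), (24, 17, 21, Echo, Vic), (24, 17, 21, Nova, Cal), (24, 17, 21, Nova, Vic), (24, 17, 21, Zephyr, Cal), (24, 17, 21, Zephyr, Vic), (32, 8, 31, Lyra, Ola), (33, 8, 6, Lyra, Bo), (6, 17, 33, Echo, Sam), (6, 17, 33, Echo, Wes), (6, 17, 33, Echo, Zed), (6, 17, 33, Nova, Sam), (6, 17, 33, Nova, Wes), (6, 17, 33, Nova, Zed), (6, 17, 33, Zephyr, Sam), (6, 17, 33, Zephyr, Wes), (6, 17, 33, Zephyr, Zed), (6, 27, 14, Alpha, Sam), (6, 27, 14, Alpha, Wes), (6, 27, 14, Alpha, Zed), (6, 27, 14, Echo, Sam), (6, 27, 14, Echo, Wes), (6, 27, 14, Echo, Zed)}.
Filtering on cid = 17 leaves {(24, 17, 21, Echo, Cal), (24, 17, 21, Echo, Vic), (24, 17, 21, Nova, Cal), (24, 17, 21, Nova, Vic), (24, 17, 21, Zephyr, Cal), (24, 17, 21, Zephyr, Vic), (6, 17, 33, Echo, Sam), (6, 17, 33, Echo, Wes), (6, 17, 33, Echo, Zed), (6, 17, 33, Nova, Sam), (6, 17, 33, Nova, Wes), (6, 17, 33, Nova, Zed), (6, 17, 33, Zephyr, Sam), (6, 17, 33, Zephyr, Wes), (6, 17, 33, Zephyr, Zed)}.
Projecting to price, pname, pid (9 duplicate(s) eliminated): {(24, Echo, 21), (24, Nova, 21), (24, Zephyr, 21), (6, Echo, 33), (6, Nova, 33), (6, Zephyr, 33)}

{(24, Echo, 21), (24, Nova, 21), (24, Zephyr, 21), (6, Echo, 33), (6, Nova, 33), (6, Zephyr, 33)}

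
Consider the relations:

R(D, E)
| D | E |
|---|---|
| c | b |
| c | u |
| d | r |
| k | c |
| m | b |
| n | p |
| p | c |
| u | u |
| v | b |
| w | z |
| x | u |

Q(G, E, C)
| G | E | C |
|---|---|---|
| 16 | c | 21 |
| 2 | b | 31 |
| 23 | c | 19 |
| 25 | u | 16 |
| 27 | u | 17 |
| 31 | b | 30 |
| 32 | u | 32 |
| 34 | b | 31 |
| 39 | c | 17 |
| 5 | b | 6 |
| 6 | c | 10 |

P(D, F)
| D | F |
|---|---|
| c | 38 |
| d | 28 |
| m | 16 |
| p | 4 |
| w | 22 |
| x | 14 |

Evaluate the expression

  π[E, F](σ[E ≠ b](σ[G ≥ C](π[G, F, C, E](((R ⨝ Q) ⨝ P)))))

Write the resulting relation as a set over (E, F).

Joining R and Q on E yields {(c, b, 2, 31), (c, b, 31, 30), (c, b, 34, 31), (c, b, 5, 6), (c, u, 25, 16), (c, u, 27, 17), (c, u, 32, 32), (k, c, 16, 21), (k, c, 23, 19), (k, c, 39, 17), (k, c, 6, 10), (m, b, 2, 31), (m, b, 31, 30), (m, b, 34, 31), (m, b, 5, 6), (p, c, 16, 21), (p, c, 23, 19), (p, c, 39, 17), (p, c, 6, 10), (u, u, 25, 16), (u, u, 27, 17), (u, u, 32, 32), (v, b, 2, 31), (v, b, 31, 30), (v, b, 34, 31), (v, b, 5, 6), (x, u, 25, 16), (x, u, 27, 17), (x, u, 32, 32)}.
Joining (R ⨝ Q) and P on D yields {(c, b, 2, 31, 38), (c, b, 31, 30, 38), (c, b, 34, 31, 38), (c, b, 5, 6, 38), (c, u, 25, 16, 38), (c, u, 27, 17, 38), (c, u, 32, 32, 38), (m, b, 2, 31, 16), (m, b, 31, 30, 16), (m, b, 34, 31, 16), (m, b, 5, 6, 16), (p, c, 16, 21, 4), (p, c, 23, 19, 4), (p, c, 39, 17, 4), (p, c, 6, 10, 4), (x, u, 25, 16, 14), (x, u, 27, 17, 14), (x, u, 32, 32, 14)}.
Keep only column(s) G, F, C, E: {(16, 4, 21, c), (2, 16, 31, b), (2, 38, 31, b), (23, 4, 19, c), (25, 14, 16, u), (25, 38, 16, u), (27, 14, 17, u), (27, 38, 17, u), (31, 16, 30, b), (31, 38, 30, b), (32, 14, 32, u), (32, 38, 32, u), (34, 16, 31, b), (34, 38, 31, b), (39, 4, 17, c), (5, 16, 6, b), (5, 38, 6, b), (6, 4, 10, c)}
Filtering on G ≥ C leaves {(23, 4, 19, c), (25, 14, 16, u), (25, 38, 16, u), (27, 14, 17, u), (27, 38, 17, u), (31, 16, 30, b), (31, 38, 30, b), (32, 14, 32, u), (32, 38, 32, u), (34, 16, 31, b), (34, 38, 31, b), (39, 4, 17, c)}.
Filtering on E ≠ b leaves {(23, 4, 19, c), (25, 14, 16, u), (25, 38, 16, u), (27, 14, 17, u), (27, 38, 17, u), (32, 14, 32, u), (32, 38, 32, u), (39, 4, 17, c)}.
Keep only column(s) E, F (5 duplicate(s) eliminated): {(c, 4), (u, 14), (u, 38)}

{(c, 4), (u, 14), (u, 38)}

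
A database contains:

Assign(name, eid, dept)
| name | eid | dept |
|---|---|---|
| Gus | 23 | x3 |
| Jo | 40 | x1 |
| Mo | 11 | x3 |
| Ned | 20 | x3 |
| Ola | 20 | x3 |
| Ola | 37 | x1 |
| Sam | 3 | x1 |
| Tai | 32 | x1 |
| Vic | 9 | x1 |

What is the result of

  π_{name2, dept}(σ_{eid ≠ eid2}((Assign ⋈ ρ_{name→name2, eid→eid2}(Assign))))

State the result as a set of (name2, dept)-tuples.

{(Gus, x3), (Jo, x1), (Mo, x3), (Ned, x3), (Ola, x1), (Ola, x3), (Sam, x1), (Tai, x1), (Vic, x1)}

ρ[name→name2, eid→eid2]: schema becomes (name2, eid2, dept); tuples unchanged.
Joining Assign and ρ_{name→name2, eid→eid2}(Assign) on dept yields {(Gus, 23, x3, Gus, 23), (Gus, 23, x3, Mo, 11), (Gus, 23, x3, Ned, 20), (Gus, 23, x3, Ola, 20), (Jo, 40, x1, Jo, 40), (Jo, 40, x1, Ola, 37), (Jo, 40, x1, Sam, 3), (Jo, 40, x1, Tai, 32), (Jo, 40, x1, Vic, 9), (Mo, 11, x3, Gus, 23), (Mo, 11, x3, Mo, 11), (Mo, 11, x3, Ned, 20), (Mo, 11, x3, Ola, 20), (Ned, 20, x3, Gus, 23), (Ned, 20, x3, Mo, 11), (Ned, 20, x3, Ned, 20), (Ned, 20, x3, Ola, 20), (Ola, 20, x3, Gus, 23), (Ola, 20, x3, Mo, 11), (Ola, 20, x3, Ned, 20), (Ola, 20, x3, Ola, 20), (Ola, 37, x1, Jo, 40), (Ola, 37, x1, Ola, 37), (Ola, 37, x1, Sam, 3), (Ola, 37, x1, Tai, 32), (Ola, 37, x1, Vic, 9), (Sam, 3, x1, Jo, 40), (Sam, 3, x1, Ola, 37), (Sam, 3, x1, Sam, 3), (Sam, 3, x1, Tai, 32), (Sam, 3, x1, Vic, 9), (Tai, 32, x1, Jo, 40), (Tai, 32, x1, Ola, 37), (Tai, 32, x1, Sam, 3), (Tai, 32, x1, Tai, 32), (Tai, 32, x1, Vic, 9), (Vic, 9, x1, Jo, 40), (Vic, 9, x1, Ola, 37), (Vic, 9, x1, Sam, 3), (Vic, 9, x1, Tai, 32), (Vic, 9, x1, Vic, 9)}.
Filtering on eid ≠ eid2 leaves {(Gus, 23, x3, Mo, 11), (Gus, 23, x3, Ned, 20), (Gus, 23, x3, Ola, 20), (Jo, 40, x1, Ola, 37), (Jo, 40, x1, Sam, 3), (Jo, 40, x1, Tai, 32), (Jo, 40, x1, Vic, 9), (Mo, 11, x3, Gus, 23), (Mo, 11, x3, Ned, 20), (Mo, 11, x3, Ola, 20), (Ned, 20, x3, Gus, 23), (Ned, 20, x3, Mo, 11), (Ola, 20, x3, Gus, 23), (Ola, 20, x3, Mo, 11), (Ola, 37, x1, Jo, 40), (Ola, 37, x1, Sam, 3), (Ola, 37, x1, Tai, 32), (Ola, 37, x1, Vic, 9), (Sam, 3, x1, Jo, 40), (Sam, 3, x1, Ola, 37), (Sam, 3, x1, Tai, 32), (Sam, 3, x1, Vic, 9), (Tai, 32, x1, Jo, 40), (Tai, 32, x1, Ola, 37), (Tai, 32, x1, Sam, 3), (Tai, 32, x1, Vic, 9), (Vic, 9, x1, Jo, 40), (Vic, 9, x1, Ola, 37), (Vic, 9, x1, Sam, 3), (Vic, 9, x1, Tai, 32)}.
π[name2, dept]: project onto (name2, dept) (21 duplicate(s) eliminated) → {(Gus, x3), (Jo, x1), (Mo, x3), (Ned, x3), (Ola, x1), (Ola, x3), (Sam, x1), (Tai, x1), (Vic, x1)}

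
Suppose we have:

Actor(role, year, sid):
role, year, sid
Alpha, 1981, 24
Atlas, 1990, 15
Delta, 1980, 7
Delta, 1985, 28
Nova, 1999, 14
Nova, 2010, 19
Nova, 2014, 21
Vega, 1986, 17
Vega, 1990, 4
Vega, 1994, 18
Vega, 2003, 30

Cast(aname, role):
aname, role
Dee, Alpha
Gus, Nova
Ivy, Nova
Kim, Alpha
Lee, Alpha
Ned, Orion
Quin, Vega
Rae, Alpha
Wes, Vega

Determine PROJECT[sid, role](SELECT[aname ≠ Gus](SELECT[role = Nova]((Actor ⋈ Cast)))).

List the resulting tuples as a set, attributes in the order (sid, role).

{(14, Nova), (19, Nova), (21, Nova)}

Natural join on role: {(Alpha, 1981, 24, Dee), (Alpha, 1981, 24, Kim), (Alpha, 1981, 24, Lee), (Alpha, 1981, 24, Rae), (Nova, 1999, 14, Gus), (Nova, 1999, 14, Ivy), (Nova, 2010, 19, Gus), (Nova, 2010, 19, Ivy), (Nova, 2014, 21, Gus), (Nova, 2014, 21, Ivy), (Vega, 1986, 17, Quin), (Vega, 1986, 17, Wes), (Vega, 1990, 4, Quin), (Vega, 1990, 4, Wes), (Vega, 1994, 18, Quin), (Vega, 1994, 18, Wes), (Vega, 2003, 30, Quin), (Vega, 2003, 30, Wes)}
Apply σ_{role = Nova}; surviving tuples: {(Nova, 1999, 14, Gus), (Nova, 1999, 14, Ivy), (Nova, 2010, 19, Gus), (Nova, 2010, 19, Ivy), (Nova, 2014, 21, Gus), (Nova, 2014, 21, Ivy)}
Apply σ_{aname ≠ Gus}; surviving tuples: {(Nova, 1999, 14, Ivy), (Nova, 2010, 19, Ivy), (Nova, 2014, 21, Ivy)}
Projecting to sid, role: {(14, Nova), (19, Nova), (21, Nova)}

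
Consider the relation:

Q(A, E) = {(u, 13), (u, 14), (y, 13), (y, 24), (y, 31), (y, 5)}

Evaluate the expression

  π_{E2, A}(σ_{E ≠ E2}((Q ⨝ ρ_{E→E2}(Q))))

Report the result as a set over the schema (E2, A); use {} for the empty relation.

{(13, u), (13, y), (14, u), (24, y), (31, y), (5, y)}

ρ[E→E2]: schema becomes (A, E2); tuples unchanged.
Natural join on A: {(u, 13, 13), (u, 13, 14), (u, 14, 13), (u, 14, 14), (y, 13, 13), (y, 13, 24), (y, 13, 31), (y, 13, 5), (y, 24, 13), (y, 24, 24), (y, 24, 31), (y, 24, 5), (y, 31, 13), (y, 31, 24), (y, 31, 31), (y, 31, 5), (y, 5, 13), (y, 5, 24), (y, 5, 31), (y, 5, 5)}
σ[E ≠ E2]: keep tuples satisfying E ≠ E2 → {(u, 13, 14), (u, 14, 13), (y, 13, 24), (y, 13, 31), (y, 13, 5), (y, 24, 13), (y, 24, 31), (y, 24, 5), (y, 31, 13), (y, 31, 24), (y, 31, 5), (y, 5, 13), (y, 5, 24), (y, 5, 31)}
π_{E2, A} gives {(13, u), (13, y), (14, u), (24, y), (31, y), (5, y)} (8 duplicate(s) eliminated).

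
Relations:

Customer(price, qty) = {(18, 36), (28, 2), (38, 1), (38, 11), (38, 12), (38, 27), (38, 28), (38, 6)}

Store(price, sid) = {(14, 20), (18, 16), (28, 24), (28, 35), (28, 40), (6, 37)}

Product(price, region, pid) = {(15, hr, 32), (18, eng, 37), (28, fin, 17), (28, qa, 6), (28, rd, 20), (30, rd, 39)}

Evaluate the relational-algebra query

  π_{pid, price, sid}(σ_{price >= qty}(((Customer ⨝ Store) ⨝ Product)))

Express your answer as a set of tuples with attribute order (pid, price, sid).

{(17, 28, 24), (17, 28, 35), (17, 28, 40), (20, 28, 24), (20, 28, 35), (20, 28, 40), (6, 28, 24), (6, 28, 35), (6, 28, 40)}

Natural join on price: {(18, 36, 16), (28, 2, 24), (28, 2, 35), (28, 2, 40)}
Natural join on price: {(18, 36, 16, eng, 37), (28, 2, 24, fin, 17), (28, 2, 24, qa, 6), (28, 2, 24, rd, 20), (28, 2, 35, fin, 17), (28, 2, 35, qa, 6), (28, 2, 35, rd, 20), (28, 2, 40, fin, 17), (28, 2, 40, qa, 6), (28, 2, 40, rd, 20)}
Filtering on price >= qty leaves {(28, 2, 24, fin, 17), (28, 2, 24, qa, 6), (28, 2, 24, rd, 20), (28, 2, 35, fin, 17), (28, 2, 35, qa, 6), (28, 2, 35, rd, 20), (28, 2, 40, fin, 17), (28, 2, 40, qa, 6), (28, 2, 40, rd, 20)}.
Keep only column(s) pid, price, sid: {(17, 28, 24), (17, 28, 35), (17, 28, 40), (20, 28, 24), (20, 28, 35), (20, 28, 40), (6, 28, 24), (6, 28, 35), (6, 28, 40)}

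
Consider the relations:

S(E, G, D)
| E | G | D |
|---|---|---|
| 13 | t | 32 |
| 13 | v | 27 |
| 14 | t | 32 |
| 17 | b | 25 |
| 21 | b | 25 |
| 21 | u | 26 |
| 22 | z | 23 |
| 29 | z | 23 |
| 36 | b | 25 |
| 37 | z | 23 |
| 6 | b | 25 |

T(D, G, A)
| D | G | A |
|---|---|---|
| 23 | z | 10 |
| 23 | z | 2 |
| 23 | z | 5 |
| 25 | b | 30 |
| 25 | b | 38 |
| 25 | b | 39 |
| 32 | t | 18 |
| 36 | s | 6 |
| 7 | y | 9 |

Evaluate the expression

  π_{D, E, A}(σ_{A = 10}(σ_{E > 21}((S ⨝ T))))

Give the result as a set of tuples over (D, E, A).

{(23, 22, 10), (23, 29, 10), (23, 37, 10)}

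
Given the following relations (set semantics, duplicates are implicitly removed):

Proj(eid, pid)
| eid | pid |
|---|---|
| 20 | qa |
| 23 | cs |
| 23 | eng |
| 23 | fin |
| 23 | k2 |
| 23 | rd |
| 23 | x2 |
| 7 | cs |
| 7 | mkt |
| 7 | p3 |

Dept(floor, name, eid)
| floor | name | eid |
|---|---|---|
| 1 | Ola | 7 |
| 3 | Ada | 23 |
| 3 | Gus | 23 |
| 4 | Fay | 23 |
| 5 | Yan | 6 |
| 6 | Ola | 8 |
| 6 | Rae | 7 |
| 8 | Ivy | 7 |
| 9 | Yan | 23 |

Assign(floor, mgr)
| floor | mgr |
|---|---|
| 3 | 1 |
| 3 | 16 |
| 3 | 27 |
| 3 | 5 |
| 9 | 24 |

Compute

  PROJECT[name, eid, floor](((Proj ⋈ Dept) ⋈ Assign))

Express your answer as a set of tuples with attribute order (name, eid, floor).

Natural join on eid: {(23, cs, 3, Ada), (23, cs, 3, Gus), (23, cs, 4, Fay), (23, cs, 9, Yan), (23, eng, 3, Ada), (23, eng, 3, Gus), (23, eng, 4, Fay), (23, eng, 9, Yan), (23, fin, 3, Ada), (23, fin, 3, Gus), (23, fin, 4, Fay), (23, fin, 9, Yan), (23, k2, 3, Ada), (23, k2, 3, Gus), (23, k2, 4, Fay), (23, k2, 9, Yan), (23, rd, 3, Ada), (23, rd, 3, Gus), (23, rd, 4, Fay), (23, rd, 9, Yan), (23, x2, 3, Ada), (23, x2, 3, Gus), (23, x2, 4, Fay), (23, x2, 9, Yan), (7, cs, 1, Ola), (7, cs, 6, Rae), (7, cs, 8, Ivy), (7, mkt, 1, Ola), (7, mkt, 6, Rae), (7, mkt, 8, Ivy), (7, p3, 1, Ola), (7, p3, 6, Rae), (7, p3, 8, Ivy)}
Natural join on floor: {(23, cs, 3, Ada, 1), (23, cs, 3, Ada, 16), (23, cs, 3, Ada, 27), (23, cs, 3, Ada, 5), (23, cs, 3, Gus, 1), (23, cs, 3, Gus, 16), (23, cs, 3, Gus, 27), (23, cs, 3, Gus, 5), (23, cs, 9, Yan, 24), (23, eng, 3, Ada, 1), (23, eng, 3, Ada, 16), (23, eng, 3, Ada, 27), (23, eng, 3, Ada, 5), (23, eng, 3, Gus, 1), (23, eng, 3, Gus, 16), (23, eng, 3, Gus, 27), (23, eng, 3, Gus, 5), (23, eng, 9, Yan, 24), (23, fin, 3, Ada, 1), (23, fin, 3, Ada, 16), (23, fin, 3, Ada, 27), (23, fin, 3, Ada, 5), (23, fin, 3, Gus, 1), (23, fin, 3, Gus, 16), (23, fin, 3, Gus, 27), (23, fin, 3, Gus, 5), (23, fin, 9, Yan, 24), (23, k2, 3, Ada, 1), (23, k2, 3, Ada, 16), (23, k2, 3, Ada, 27), (23, k2, 3, Ada, 5), (23, k2, 3, Gus, 1), (23, k2, 3, Gus, 16), (23, k2, 3, Gus, 27), (23, k2, 3, Gus, 5), (23, k2, 9, Yan, 24), (23, rd, 3, Ada, 1), (23, rd, 3, Ada, 16), (23, rd, 3, Ada, 27), (23, rd, 3, Ada, 5), (23, rd, 3, Gus, 1), (23, rd, 3, Gus, 16), (23, rd, 3, Gus, 27), (23, rd, 3, Gus, 5), (23, rd, 9, Yan, 24), (23, x2, 3, Ada, 1), (23, x2, 3, Ada, 16), (23, x2, 3, Ada, 27), (23, x2, 3, Ada, 5), (23, x2, 3, Gus, 1), (23, x2, 3, Gus, 16), (23, x2, 3, Gus, 27), (23, x2, 3, Gus, 5), (23, x2, 9, Yan, 24)}
Projecting to name, eid, floor (51 duplicate(s) eliminated): {(Ada, 23, 3), (Gus, 23, 3), (Yan, 23, 9)}

{(Ada, 23, 3), (Gus, 23, 3), (Yan, 23, 9)}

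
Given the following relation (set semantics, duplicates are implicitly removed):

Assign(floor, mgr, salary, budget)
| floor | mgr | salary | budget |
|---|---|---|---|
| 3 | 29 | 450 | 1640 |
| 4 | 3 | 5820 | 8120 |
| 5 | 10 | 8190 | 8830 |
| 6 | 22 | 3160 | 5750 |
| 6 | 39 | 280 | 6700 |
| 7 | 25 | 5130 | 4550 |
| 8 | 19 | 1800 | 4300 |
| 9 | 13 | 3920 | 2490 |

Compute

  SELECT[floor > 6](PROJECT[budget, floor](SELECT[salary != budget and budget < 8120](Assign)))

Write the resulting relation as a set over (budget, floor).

{(2490, 9), (4300, 8), (4550, 7)}

Apply σ_{salary != budget and budget < 8120}; surviving tuples: {(3, 29, 450, 1640), (6, 22, 3160, 5750), (6, 39, 280, 6700), (7, 25, 5130, 4550), (8, 19, 1800, 4300), (9, 13, 3920, 2490)}
π_{budget, floor} gives {(1640, 3), (2490, 9), (4300, 8), (4550, 7), (5750, 6), (6700, 6)}.
Apply σ_{floor > 6}; surviving tuples: {(2490, 9), (4300, 8), (4550, 7)}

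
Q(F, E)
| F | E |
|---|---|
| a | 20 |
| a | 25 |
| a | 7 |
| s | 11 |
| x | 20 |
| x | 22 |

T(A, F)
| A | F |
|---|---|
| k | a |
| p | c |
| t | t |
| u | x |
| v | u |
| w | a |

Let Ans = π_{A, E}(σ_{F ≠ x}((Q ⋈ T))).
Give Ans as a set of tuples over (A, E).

{(k, 20), (k, 25), (k, 7), (w, 20), (w, 25), (w, 7)}

Joining Q and T on F yields {(a, 20, k), (a, 20, w), (a, 25, k), (a, 25, w), (a, 7, k), (a, 7, w), (x, 20, u), (x, 22, u)}.
Selection F ≠ x: {(a, 20, k), (a, 20, w), (a, 25, k), (a, 25, w), (a, 7, k), (a, 7, w)}
π[A, E]: project onto (A, E) → {(k, 20), (k, 25), (k, 7), (w, 20), (w, 25), (w, 7)}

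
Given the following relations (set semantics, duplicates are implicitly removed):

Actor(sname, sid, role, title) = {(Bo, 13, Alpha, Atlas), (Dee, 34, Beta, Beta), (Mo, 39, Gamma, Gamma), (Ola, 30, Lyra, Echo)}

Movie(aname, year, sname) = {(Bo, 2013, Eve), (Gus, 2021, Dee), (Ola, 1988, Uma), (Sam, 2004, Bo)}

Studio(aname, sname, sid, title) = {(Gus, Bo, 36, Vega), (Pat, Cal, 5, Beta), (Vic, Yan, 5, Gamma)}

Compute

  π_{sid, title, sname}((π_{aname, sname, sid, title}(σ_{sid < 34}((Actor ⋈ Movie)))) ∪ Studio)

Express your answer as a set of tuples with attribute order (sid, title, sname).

{(13, Atlas, Bo), (36, Vega, Bo), (5, Beta, Cal), (5, Gamma, Yan)}

Actor ⋈ Movie (natural join on sname): {(Bo, 13, Alpha, Atlas, Sam, 2004), (Dee, 34, Beta, Beta, Gus, 2021)}
Filtering on sid < 34 leaves {(Bo, 13, Alpha, Atlas, Sam, 2004)}.
Projecting to aname, sname, sid, title: {(Sam, Bo, 13, Atlas)}
Taking the union: {(Gus, Bo, 36, Vega), (Pat, Cal, 5, Beta), (Sam, Bo, 13, Atlas), (Vic, Yan, 5, Gamma)}
Projecting to sid, title, sname: {(13, Atlas, Bo), (36, Vega, Bo), (5, Beta, Cal), (5, Gamma, Yan)}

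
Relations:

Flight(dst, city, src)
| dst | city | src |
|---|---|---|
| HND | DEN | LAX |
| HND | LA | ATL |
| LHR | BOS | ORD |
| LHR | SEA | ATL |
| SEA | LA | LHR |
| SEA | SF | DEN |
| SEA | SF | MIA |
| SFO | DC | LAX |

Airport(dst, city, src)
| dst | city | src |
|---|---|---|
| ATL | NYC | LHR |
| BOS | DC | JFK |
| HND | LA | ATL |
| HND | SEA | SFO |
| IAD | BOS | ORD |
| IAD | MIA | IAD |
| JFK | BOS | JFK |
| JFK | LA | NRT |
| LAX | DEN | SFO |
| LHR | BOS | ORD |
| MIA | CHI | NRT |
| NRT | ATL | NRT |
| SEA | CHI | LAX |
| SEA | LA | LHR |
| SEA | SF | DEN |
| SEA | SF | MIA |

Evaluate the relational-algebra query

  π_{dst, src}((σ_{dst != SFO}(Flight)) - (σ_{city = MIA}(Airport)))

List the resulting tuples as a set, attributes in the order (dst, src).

Apply σ_{dst != SFO}; surviving tuples: {(HND, DEN, LAX), (HND, LA, ATL), (LHR, BOS, ORD), (LHR, SEA, ATL), (SEA, LA, LHR), (SEA, SF, DEN), (SEA, SF, MIA)}
Apply σ_{city = MIA}; surviving tuples: {(IAD, MIA, IAD)}
Set difference of the two operands is {(HND, DEN, LAX), (HND, LA, ATL), (LHR, BOS, ORD), (LHR, SEA, ATL), (SEA, LA, LHR), (SEA, SF, DEN), (SEA, SF, MIA)}.
Keep only column(s) dst, src: {(HND, ATL), (HND, LAX), (LHR, ATL), (LHR, ORD), (SEA, DEN), (SEA, LHR), (SEA, MIA)}

{(HND, ATL), (HND, LAX), (LHR, ATL), (LHR, ORD), (SEA, DEN), (SEA, LHR), (SEA, MIA)}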